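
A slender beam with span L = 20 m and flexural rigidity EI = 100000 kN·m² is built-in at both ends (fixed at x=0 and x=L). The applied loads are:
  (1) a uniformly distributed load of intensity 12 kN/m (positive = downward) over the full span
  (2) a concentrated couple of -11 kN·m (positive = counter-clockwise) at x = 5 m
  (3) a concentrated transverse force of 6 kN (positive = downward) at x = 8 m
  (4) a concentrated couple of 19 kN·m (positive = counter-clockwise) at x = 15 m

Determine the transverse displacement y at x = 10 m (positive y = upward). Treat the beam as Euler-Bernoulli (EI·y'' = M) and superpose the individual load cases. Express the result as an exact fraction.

y(10) = -10823/200000 m

Load 1 — uniform load w=12 kN/m over full span:
  y_1 = -wx²(L-x)²/(24EI) = -12·10²·(20-10)²/(24·100000) = -1/20 m
Load 2 — applied couple M₀=-11 kN·m at a=5 m (b=L-a=15):
  y_2 = (R_Ax³/6 - M_Ax²/2 - M₀(x-a)²/2)/EI  [x>a] with R_A=-99/160, M_A=33/16 = ((-99/160)·10³/6 - (33/16)·10²/2 - (-11)·(10-5)²/2)/100000 = -11/16000 m
Load 3 — point force P=6 kN at a=8 m (b=L-a=12):
  y_3 = -Pa²(L-x)²(3bL-(3b+a)(L-x))/(6L³EI)  [x>a] = -6·8²·(20-10)²·(3·12·20-(3·12+8)·(20-10))/(6·20³·100000) = -7/3125 m
Load 4 — applied couple M₀=19 kN·m at a=15 m (b=L-a=5):
  y_4 = (R_Ax³/6 - M_Ax²/2)/EI  [x≤a] with R_A=171/160, M_A=95/16 = ((171/160)·10³/6 - (95/16)·10²/2)/100000 = -19/16000 m
Superposition: y = Σ y_i = -10823/200000 m ≈ -0.054115 m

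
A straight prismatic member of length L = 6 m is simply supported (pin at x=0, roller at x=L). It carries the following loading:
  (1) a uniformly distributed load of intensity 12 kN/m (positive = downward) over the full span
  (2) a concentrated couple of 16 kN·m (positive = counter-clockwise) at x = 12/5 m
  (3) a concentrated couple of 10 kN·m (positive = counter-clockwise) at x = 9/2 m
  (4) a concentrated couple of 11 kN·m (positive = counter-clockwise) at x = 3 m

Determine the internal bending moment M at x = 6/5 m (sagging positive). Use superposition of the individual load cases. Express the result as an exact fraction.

M(6/5) = 1049/25 kN·m

Load 1 — uniform load w=12 kN/m over full span:
  M_1 = wx(L-x)/2 = 12·(6/5)·(6-(6/5))/2 = 864/25 kN·m
Load 2 — applied couple M₀=16 kN·m at a=12/5 m (b=L-a=18/5):
  M_2 = M₀x/L  [x≤a] = 16·(6/5)/6 = 16/5 kN·m
Load 3 — applied couple M₀=10 kN·m at a=9/2 m (b=L-a=3/2):
  M_3 = M₀x/L  [x≤a] = 10·(6/5)/6 = 2 kN·m
Load 4 — applied couple M₀=11 kN·m at a=3 m (b=L-a=3):
  M_4 = M₀x/L  [x≤a] = 11·(6/5)/6 = 11/5 kN·m
Superposition: M = Σ M_i = 1049/25 kN·m ≈ 41.960000 kN·m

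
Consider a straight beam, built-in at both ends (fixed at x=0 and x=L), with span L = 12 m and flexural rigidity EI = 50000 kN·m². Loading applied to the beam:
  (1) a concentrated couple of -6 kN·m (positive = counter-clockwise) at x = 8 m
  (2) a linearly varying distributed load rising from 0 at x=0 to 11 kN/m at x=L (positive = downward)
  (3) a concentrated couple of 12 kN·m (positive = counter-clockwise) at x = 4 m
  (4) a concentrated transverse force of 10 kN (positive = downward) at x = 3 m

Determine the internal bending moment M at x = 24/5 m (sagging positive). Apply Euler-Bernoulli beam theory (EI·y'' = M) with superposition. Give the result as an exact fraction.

M(24/5) = 24169/1000 kN·m

Load 1 — applied couple M₀=-6 kN·m at a=8 m (b=L-a=4):
  M_1 = R_Ax - M_A  [x≤a] with R_A=-2/3, M_A=-2 = (-2/3)·(24/5) - (-2) = -6/5 kN·m
Load 2 — triangular load w₀=11 kN/m (0→w₀ over full span):
  M_2 = 3w₀Lx/20 - w₀L²/30 - w₀x³/(6L) = 3·11·12·(24/5)/20 - 11·12²/30 - 11·(24/5)³/(6·12) = 3168/125 kN·m
Load 3 — applied couple M₀=12 kN·m at a=4 m (b=L-a=8):
  M_3 = R_Ax - M_A - M₀  [x>a] with R_A=4/3, M_A=0 = (4/3)·(24/5) - 0 - 12 = -28/5 kN·m
Load 4 — point force P=10 kN at a=3 m (b=L-a=9):
  M_4 = Pa²(a+3b)(L-x)/L³ - Pa²b/L²  [x>a] = 10·3²·(3+3·9)·(12-(24/5))/12³ - 10·3²·9/12² = 45/8 kN·m
Superposition: M = Σ M_i = 24169/1000 kN·m ≈ 24.169000 kN·m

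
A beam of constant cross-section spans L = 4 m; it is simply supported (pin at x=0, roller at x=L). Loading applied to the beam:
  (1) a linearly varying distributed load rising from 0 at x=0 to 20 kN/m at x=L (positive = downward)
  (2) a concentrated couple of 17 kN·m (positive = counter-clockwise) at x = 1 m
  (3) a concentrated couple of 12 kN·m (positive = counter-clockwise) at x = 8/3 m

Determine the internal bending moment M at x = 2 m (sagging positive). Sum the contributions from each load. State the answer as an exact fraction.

M(2) = 35/2 kN·m

Load 1 — triangular load w₀=20 kN/m (0→w₀ over full span):
  M_1 = w₀Lx/6 - w₀x³/(6L) = 20·4·2/6 - 20·2³/(6·4) = 20 kN·m
Load 2 — applied couple M₀=17 kN·m at a=1 m (b=L-a=3):
  M_2 = M₀x/L - M₀  [x>a] = 17·2/4 - 17 = -17/2 kN·m
Load 3 — applied couple M₀=12 kN·m at a=8/3 m (b=L-a=4/3):
  M_3 = M₀x/L  [x≤a] = 12·2/4 = 6 kN·m
Superposition: M = Σ M_i = 35/2 kN·m ≈ 17.500000 kN·m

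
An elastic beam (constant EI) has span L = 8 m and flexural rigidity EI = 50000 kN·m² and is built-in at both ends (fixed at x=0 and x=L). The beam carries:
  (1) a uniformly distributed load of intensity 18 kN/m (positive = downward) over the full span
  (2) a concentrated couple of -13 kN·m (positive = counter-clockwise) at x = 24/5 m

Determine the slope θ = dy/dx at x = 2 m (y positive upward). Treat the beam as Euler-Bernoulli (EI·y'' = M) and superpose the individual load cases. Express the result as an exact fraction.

Load 1 — uniform load w=18 kN/m over full span:
  θ_1 = -wx(L-x)(L-2x)/(12EI) = -18·2·(8-2)·(8-2·2)/(12·50000) = -9/6250 rad
Load 2 — applied couple M₀=-13 kN·m at a=24/5 m (b=L-a=16/5):
  θ_2 = (R_Ax²/2 - M_Ax)/EI  [x≤a] with R_A=-117/50, M_A=-104/25 = ((-117/50)·2²/2 - (-104/25)·2)/50000 = 91/1250000 rad
Superposition: θ = Σ θ_i = -1709/1250000 rad ≈ -0.001367 rad

θ(2) = -1709/1250000 rad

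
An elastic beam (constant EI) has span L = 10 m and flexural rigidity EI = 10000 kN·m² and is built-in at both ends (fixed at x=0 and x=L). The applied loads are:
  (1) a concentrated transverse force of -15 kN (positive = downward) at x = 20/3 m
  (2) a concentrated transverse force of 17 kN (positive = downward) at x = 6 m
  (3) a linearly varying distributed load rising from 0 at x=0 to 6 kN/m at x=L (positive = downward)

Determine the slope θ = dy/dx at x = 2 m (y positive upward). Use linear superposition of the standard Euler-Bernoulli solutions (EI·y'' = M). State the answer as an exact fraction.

Load 1 — point force P=-15 kN at a=20/3 m (b=L-a=10/3):
  θ_1 = -Pb²x(2aL-(3a+b)x)/(2L³EI)  [x≤a] = -(-15)·(10/3)²·2·(2·(20/3)·10-(3·(20/3)+(10/3))·2)/(2·10³·10000) = 13/9000 rad
Load 2 — point force P=17 kN at a=6 m (b=L-a=4):
  θ_2 = -Pb²x(2aL-(3a+b)x)/(2L³EI)  [x≤a] = -17·4²·2·(2·6·10-(3·6+4)·2)/(2·10³·10000) = -323/156250 rad
Load 3 — triangular load w₀=6 kN/m (0→w₀ over full span):
  θ_3 = -w₀(2x(L-x)(L-2x)(x+2L)+x²(L-x)²)/(120LEI) = -6·(2·2·(10-2)·(10-2·2)·(2+2·10)+2²·(10-2)²)/(120·10·10000) = -7/3125 rad
Superposition: θ = Σ θ_i = -16103/5625000 rad ≈ -0.002863 rad

θ(2) = -16103/5625000 rad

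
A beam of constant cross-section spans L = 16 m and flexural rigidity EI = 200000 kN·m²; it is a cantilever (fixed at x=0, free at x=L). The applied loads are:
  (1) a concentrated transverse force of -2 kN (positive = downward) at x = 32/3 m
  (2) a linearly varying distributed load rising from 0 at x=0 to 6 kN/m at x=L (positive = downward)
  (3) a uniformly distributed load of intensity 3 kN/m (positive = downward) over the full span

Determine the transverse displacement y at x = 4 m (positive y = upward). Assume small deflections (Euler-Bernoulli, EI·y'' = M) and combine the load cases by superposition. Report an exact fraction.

y(4) = -5653/187500 m

Load 1 — point force P=-2 kN at a=32/3 m (b=L-a=16/3):
  y_1 = -Px²(3a-x)/(6EI)  [x≤a] = -(-2)·4²·(3·(32/3)-4)/(6·200000) = 7/9375 m
Load 2 — triangular load w₀=6 kN/m (0→w₀ over full span):
  y_2 = (w₀Lx³/12-w₀L²x²/6-w₀x⁵/(120L))/EI = (6·16·4³/12-6·16²·4²/6-6·4⁵/(120·16))/200000 = -1121/62500 m
Load 3 — uniform load w=3 kN/m over full span:
  y_3 = -wx²(x²-4Lx+6L²)/(24EI) = -3·4²·(4²-4·16·4+6·16²)/(24·200000) = -81/6250 m
Superposition: y = Σ y_i = -5653/187500 m ≈ -0.030149 m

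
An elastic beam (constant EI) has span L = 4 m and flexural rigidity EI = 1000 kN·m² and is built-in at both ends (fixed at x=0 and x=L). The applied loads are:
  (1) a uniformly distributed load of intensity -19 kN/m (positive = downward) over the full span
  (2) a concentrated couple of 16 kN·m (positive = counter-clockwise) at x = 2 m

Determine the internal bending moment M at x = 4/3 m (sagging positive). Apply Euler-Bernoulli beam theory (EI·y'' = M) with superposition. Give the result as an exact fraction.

M(4/3) = -40/9 kN·m

Load 1 — uniform load w=-19 kN/m over full span:
  M_1 = wLx/2 - wL²/12 - wx²/2 = (-19)·4·(4/3)/2 - (-19)·4²/12 - (-19)·(4/3)²/2 = -76/9 kN·m
Load 2 — applied couple M₀=16 kN·m at a=2 m (b=L-a=2):
  M_2 = R_Ax - M_A  [x≤a] with R_A=6, M_A=4 = 6·(4/3) - 4 = 4 kN·m
Superposition: M = Σ M_i = -40/9 kN·m ≈ -4.444444 kN·m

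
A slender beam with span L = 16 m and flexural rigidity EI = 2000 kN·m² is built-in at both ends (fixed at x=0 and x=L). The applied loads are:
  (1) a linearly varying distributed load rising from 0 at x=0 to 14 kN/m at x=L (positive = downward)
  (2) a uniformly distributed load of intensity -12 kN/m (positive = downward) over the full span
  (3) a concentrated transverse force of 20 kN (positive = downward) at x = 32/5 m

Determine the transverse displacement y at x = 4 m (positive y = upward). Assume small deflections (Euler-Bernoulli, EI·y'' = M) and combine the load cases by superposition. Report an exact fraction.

Load 1 — triangular load w₀=14 kN/m (0→w₀ over full span):
  y_1 = -w₀x²(L-x)²(x+2L)/(120LEI) = -14·4²·(16-4)²·(4+2·16)/(120·16·2000) = -189/625 m
Load 2 — uniform load w=-12 kN/m over full span:
  y_2 = -wx²(L-x)²/(24EI) = -(-12)·4²·(16-4)²/(24·2000) = 72/125 m
Load 3 — point force P=20 kN at a=32/5 m (b=L-a=48/5):
  y_3 = -Pb²x²(3aL-(3a+b)x)/(6L³EI)  [x≤a] = -20·(48/5)²·4²·(3·(32/5)·16-(3·(32/5)+(48/5))·4)/(6·16³·2000) = -72/625 m
Superposition: y = Σ y_i = 99/625 m ≈ 0.158400 m

y(4) = 99/625 m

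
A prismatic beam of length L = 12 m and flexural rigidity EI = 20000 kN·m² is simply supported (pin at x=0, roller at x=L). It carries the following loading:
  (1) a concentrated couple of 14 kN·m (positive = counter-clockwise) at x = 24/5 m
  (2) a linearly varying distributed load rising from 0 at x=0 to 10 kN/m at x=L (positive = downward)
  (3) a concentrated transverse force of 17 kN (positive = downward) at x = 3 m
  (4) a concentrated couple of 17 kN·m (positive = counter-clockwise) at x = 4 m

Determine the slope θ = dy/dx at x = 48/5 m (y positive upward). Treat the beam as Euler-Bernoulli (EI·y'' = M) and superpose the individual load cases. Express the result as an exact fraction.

Load 1 — applied couple M₀=14 kN·m at a=24/5 m (b=L-a=36/5):
  θ_1 = (M₀x²/(2L)-M₀(x-a)+C₁)/EI  [x>a] with C₁=M₀(3b²-L²)/(6L)=56/25 = (14·(48/5)²/(2·12)-14·((48/5)-(24/5))+(56/25))/20000 = -7/12500 rad
Load 2 — triangular load w₀=10 kN/m (0→w₀ over full span):
  θ_2 = -w₀(7L⁴-30L²x²+15x⁴)/(360LEI) = -10·(7·12⁴-30·12²·(48/5)²+15·(48/5)⁴)/(360·12·20000) = 2271/156250 rad
Load 3 — point force P=17 kN at a=3 m (b=L-a=9):
  θ_3 = -Pa(2L²-6Lx+3x²+a²)/(6LEI)  [x>a] = -17·3·(2·12²-6·12·(48/5)+3·(48/5)²+3²)/(6·12·20000) = 16677/4000000 rad
Load 4 — applied couple M₀=17 kN·m at a=4 m (b=L-a=8):
  θ_4 = (M₀x²/(2L)-M₀(x-a)+C₁)/EI  [x>a] with C₁=M₀(3b²-L²)/(6L)=34/3 = (17·(48/5)²/(2·12)-17·((48/5)-4)+(34/3))/20000 = -697/750000 rad
Superposition: θ = Σ θ_i = 1032859/60000000 rad ≈ 0.017214 rad

θ(48/5) = 1032859/60000000 rad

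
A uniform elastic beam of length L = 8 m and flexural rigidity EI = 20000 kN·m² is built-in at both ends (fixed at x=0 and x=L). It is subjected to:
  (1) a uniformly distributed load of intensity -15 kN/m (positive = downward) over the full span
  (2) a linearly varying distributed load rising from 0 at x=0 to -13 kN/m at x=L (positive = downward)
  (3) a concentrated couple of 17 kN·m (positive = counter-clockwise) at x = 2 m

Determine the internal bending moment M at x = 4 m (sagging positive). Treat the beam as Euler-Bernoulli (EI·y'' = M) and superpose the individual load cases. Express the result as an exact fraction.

Load 1 — uniform load w=-15 kN/m over full span:
  M_1 = wLx/2 - wL²/12 - wx²/2 = (-15)·8·4/2 - (-15)·8²/12 - (-15)·4²/2 = -40 kN·m
Load 2 — triangular load w₀=-13 kN/m (0→w₀ over full span):
  M_2 = 3w₀Lx/20 - w₀L²/30 - w₀x³/(6L) = 3·(-13)·8·4/20 - (-13)·8²/30 - (-13)·4³/(6·8) = -52/3 kN·m
Load 3 — applied couple M₀=17 kN·m at a=2 m (b=L-a=6):
  M_3 = R_Ax - M_A - M₀  [x>a] with R_A=153/64, M_A=-51/16 = (153/64)·4 - (-51/16) - 17 = -17/4 kN·m
Superposition: M = Σ M_i = -739/12 kN·m ≈ -61.583333 kN·m

M(4) = -739/12 kN·m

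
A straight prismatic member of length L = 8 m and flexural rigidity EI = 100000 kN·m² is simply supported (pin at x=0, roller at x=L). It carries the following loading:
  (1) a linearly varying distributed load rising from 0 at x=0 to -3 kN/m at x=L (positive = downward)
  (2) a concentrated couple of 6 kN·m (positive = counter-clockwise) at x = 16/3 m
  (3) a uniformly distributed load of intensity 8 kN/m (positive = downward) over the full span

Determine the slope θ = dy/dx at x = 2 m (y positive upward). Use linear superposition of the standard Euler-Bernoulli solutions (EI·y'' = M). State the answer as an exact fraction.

θ(2) = -1981/2000000 rad

Load 1 — triangular load w₀=-3 kN/m (0→w₀ over full span):
  θ_1 = -w₀(7L⁴-30L²x²+15x⁴)/(360LEI) = -(-3)·(7·8⁴-30·8²·2²+15·2⁴)/(360·8·100000) = 1327/6000000 rad
Load 2 — applied couple M₀=6 kN·m at a=16/3 m (b=L-a=8/3):
  θ_2 = (M₀x²/(2L)+C₁)/EI  [x≤a] with C₁=M₀(3b²-L²)/(6L)=-16/3 = (6·2²/(2·8)+(-16/3))/100000 = -23/600000 rad
Load 3 — uniform load w=8 kN/m over full span:
  θ_3 = -w(L³-6Lx²+4x³)/(24EI) = -8·(8³-6·8·2²+4·2³)/(24·100000) = -11/9375 rad
Superposition: θ = Σ θ_i = -1981/2000000 rad ≈ -0.000991 rad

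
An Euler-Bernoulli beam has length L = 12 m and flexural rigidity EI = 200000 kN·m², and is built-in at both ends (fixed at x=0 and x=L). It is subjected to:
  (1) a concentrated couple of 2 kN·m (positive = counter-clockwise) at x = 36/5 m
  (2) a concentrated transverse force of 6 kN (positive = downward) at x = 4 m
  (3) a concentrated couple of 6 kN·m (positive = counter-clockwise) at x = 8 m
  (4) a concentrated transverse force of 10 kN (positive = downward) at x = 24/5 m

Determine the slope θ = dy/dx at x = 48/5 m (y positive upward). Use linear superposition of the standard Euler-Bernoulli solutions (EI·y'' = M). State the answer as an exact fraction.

θ(48/5) = 2177/15625000 rad

Load 1 — applied couple M₀=2 kN·m at a=36/5 m (b=L-a=24/5):
  θ_1 = (R_Ax²/2 - M_Ax - M₀(x-a))/EI  [x>a] with R_A=6/25, M_A=16/25 = ((6/25)·(48/5)²/2 - (16/25)·(48/5) - 2·((48/5)-(36/5)))/200000 = 9/15625000 rad
Load 2 — point force P=6 kN at a=4 m (b=L-a=8):
  θ_2 = Pa²(L-x)(2bL-(3b+a)(L-x))/(2L³EI)  [x>a] = 6·4²·(12-(48/5))·(2·8·12-(3·8+4)·(12-(48/5)))/(2·12³·200000) = 13/312500 rad
Load 3 — applied couple M₀=6 kN·m at a=8 m (b=L-a=4):
  θ_3 = (R_Ax²/2 - M_Ax - M₀(x-a))/EI  [x>a] with R_A=2/3, M_A=2 = ((2/3)·(48/5)²/2 - 2·(48/5) - 6·((48/5)-8))/200000 = 3/312500 rad
Load 4 — point force P=10 kN at a=24/5 m (b=L-a=36/5):
  θ_4 = Pa²(L-x)(2bL-(3b+a)(L-x))/(2L³EI)  [x>a] = 10·(24/5)²·(12-(48/5))·(2·(36/5)·12-(3·(36/5)+(24/5))·(12-(48/5)))/(2·12³·200000) = 171/1953125 rad
Superposition: θ = Σ θ_i = 2177/15625000 rad ≈ 0.000139 rad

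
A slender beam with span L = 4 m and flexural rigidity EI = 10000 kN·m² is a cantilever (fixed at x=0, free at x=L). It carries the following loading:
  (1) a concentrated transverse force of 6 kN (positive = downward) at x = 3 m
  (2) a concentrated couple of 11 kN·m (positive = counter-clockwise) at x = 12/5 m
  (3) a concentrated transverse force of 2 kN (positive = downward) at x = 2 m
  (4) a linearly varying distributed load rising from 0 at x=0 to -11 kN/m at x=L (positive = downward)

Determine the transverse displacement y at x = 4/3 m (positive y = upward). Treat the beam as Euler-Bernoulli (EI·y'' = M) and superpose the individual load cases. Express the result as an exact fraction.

y(4/3) = 16829/4556250 m

Load 1 — point force P=6 kN at a=3 m (b=L-a=1):
  y_1 = -Px²(3a-x)/(6EI)  [x≤a] = -6·(4/3)²·(3·3-(4/3))/(6·10000) = -23/16875 m
Load 2 — applied couple M₀=11 kN·m at a=12/5 m (b=L-a=8/5):
  y_2 = M₀x²/(2EI)  [x≤a] = 11·(4/3)²/(2·10000) = 11/11250 m
Load 3 — point force P=2 kN at a=2 m (b=L-a=2):
  y_3 = -Px²(3a-x)/(6EI)  [x≤a] = -2·(4/3)²·(3·2-(4/3))/(6·10000) = -14/50625 m
Load 4 — triangular load w₀=-11 kN/m (0→w₀ over full span):
  y_4 = (w₀Lx³/12-w₀L²x²/6-w₀x⁵/(120L))/EI = ((-11)·4·(4/3)³/12-(-11)·4²·(4/3)²/6-(-11)·(4/3)⁵/(120·4))/10000 = 9922/2278125 m
Superposition: y = Σ y_i = 16829/4556250 m ≈ 0.003694 m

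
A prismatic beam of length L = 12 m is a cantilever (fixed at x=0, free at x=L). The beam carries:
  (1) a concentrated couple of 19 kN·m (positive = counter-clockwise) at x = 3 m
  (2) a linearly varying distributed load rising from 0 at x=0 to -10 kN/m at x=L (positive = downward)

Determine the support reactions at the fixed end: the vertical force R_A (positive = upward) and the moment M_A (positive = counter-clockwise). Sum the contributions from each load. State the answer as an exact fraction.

Load 1 — applied couple M₀=19 kN·m at a=3 m (b=L-a=9):
  R_A = 0 kN
  M_A = -M₀ = -19 kN·m
Load 2 — triangular load w₀=-10 kN/m (0→w₀ over full span):
  R_A = w₀L/2 = (-10)·12/2 = -60 kN
  M_A = w₀L²/3 = (-10)·12²/3 = -480 kN·m
Superposition: R_A = -60 kN, M_A = -499 kN·m

R_A = -60 kN, M_A = -499 kN·m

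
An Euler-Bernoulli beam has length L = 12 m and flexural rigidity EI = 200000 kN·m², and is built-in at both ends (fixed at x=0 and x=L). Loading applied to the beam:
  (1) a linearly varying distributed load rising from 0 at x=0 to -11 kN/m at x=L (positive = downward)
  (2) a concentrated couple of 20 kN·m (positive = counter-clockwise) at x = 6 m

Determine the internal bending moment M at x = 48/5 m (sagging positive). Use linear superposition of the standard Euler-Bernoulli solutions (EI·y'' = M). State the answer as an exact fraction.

M(48/5) = -389/125 kN·m

Load 1 — triangular load w₀=-11 kN/m (0→w₀ over full span):
  M_1 = 3w₀Lx/20 - w₀L²/30 - w₀x³/(6L) = 3·(-11)·12·(48/5)/20 - (-11)·12²/30 - (-11)·(48/5)³/(6·12) = -264/125 kN·m
Load 2 — applied couple M₀=20 kN·m at a=6 m (b=L-a=6):
  M_2 = R_Ax - M_A - M₀  [x>a] with R_A=5/2, M_A=5 = (5/2)·(48/5) - 5 - 20 = -1 kN·m
Superposition: M = Σ M_i = -389/125 kN·m ≈ -3.112000 kN·m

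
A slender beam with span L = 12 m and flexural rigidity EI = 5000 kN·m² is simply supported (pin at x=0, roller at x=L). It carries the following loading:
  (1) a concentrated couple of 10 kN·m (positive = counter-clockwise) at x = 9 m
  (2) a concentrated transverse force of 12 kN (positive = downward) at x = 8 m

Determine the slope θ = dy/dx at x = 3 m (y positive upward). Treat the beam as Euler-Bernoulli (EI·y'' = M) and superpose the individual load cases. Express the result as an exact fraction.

Load 1 — applied couple M₀=10 kN·m at a=9 m (b=L-a=3):
  θ_1 = (M₀x²/(2L)+C₁)/EI  [x≤a] with C₁=M₀(3b²-L²)/(6L)=-65/4 = (10·3²/(2·12)+(-65/4))/5000 = -1/400 rad
Load 2 — point force P=12 kN at a=8 m (b=L-a=4):
  θ_2 = -Pb(L²-b²-3x²)/(6LEI)  [x≤a] = -12·4·(12²-4²-3·3²)/(6·12·5000) = -101/7500 rad
Superposition: θ = Σ θ_i = -479/30000 rad ≈ -0.015967 rad

θ(3) = -479/30000 rad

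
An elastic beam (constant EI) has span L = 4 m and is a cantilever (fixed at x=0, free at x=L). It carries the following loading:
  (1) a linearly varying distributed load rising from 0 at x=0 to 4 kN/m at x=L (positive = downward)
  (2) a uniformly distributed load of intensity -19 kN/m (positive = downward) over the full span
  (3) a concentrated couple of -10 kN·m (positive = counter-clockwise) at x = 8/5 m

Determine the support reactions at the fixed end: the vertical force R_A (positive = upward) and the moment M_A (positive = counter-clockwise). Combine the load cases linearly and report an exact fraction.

Load 1 — triangular load w₀=4 kN/m (0→w₀ over full span):
  R_A = w₀L/2 = 4·4/2 = 8 kN
  M_A = w₀L²/3 = 4·4²/3 = 64/3 kN·m
Load 2 — uniform load w=-19 kN/m over full span:
  R_A = wL = (-19)·4 = -76 kN
  M_A = wL²/2 = (-19)·4²/2 = -152 kN·m
Load 3 — applied couple M₀=-10 kN·m at a=8/5 m (b=L-a=12/5):
  R_A = 0 kN
  M_A = -M₀ = -(-10) = 10 kN·m
Superposition: R_A = -68 kN, M_A = -362/3 kN·m

R_A = -68 kN, M_A = -362/3 kN·m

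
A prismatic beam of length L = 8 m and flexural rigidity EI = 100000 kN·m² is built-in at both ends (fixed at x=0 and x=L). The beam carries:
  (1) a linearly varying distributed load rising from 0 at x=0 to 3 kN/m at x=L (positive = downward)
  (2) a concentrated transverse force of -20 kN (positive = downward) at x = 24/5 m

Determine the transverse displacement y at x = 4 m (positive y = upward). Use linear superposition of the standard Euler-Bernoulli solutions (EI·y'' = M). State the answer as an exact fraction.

y(4) = 149/468750 m

Load 1 — triangular load w₀=3 kN/m (0→w₀ over full span):
  y_1 = -w₀x²(L-x)²(x+2L)/(120LEI) = -3·4²·(8-4)²·(4+2·8)/(120·8·100000) = -1/6250 m
Load 2 — point force P=-20 kN at a=24/5 m (b=L-a=16/5):
  y_2 = -Pb²x²(3aL-(3a+b)x)/(6L³EI)  [x≤a] = -(-20)·(16/5)²·4²·(3·(24/5)·8-(3·(24/5)+(16/5))·4)/(6·8³·100000) = 112/234375 m
Superposition: y = Σ y_i = 149/468750 m ≈ 0.000318 m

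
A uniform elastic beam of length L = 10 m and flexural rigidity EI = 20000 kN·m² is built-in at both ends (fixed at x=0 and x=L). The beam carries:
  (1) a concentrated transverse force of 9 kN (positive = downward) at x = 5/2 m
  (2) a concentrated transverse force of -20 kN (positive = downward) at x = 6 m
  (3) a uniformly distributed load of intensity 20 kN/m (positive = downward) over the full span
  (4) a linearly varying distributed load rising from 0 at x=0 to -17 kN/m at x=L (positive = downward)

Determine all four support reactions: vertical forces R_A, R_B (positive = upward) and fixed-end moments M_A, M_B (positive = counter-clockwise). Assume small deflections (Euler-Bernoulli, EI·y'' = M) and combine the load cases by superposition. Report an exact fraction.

R_A = 60043/800 kN, M_A = 16553/160 kN·m, R_B = 23157/800 kN, M_B = -27401/480 kN·m

Load 1 — point force P=9 kN at a=5/2 m (b=L-a=15/2):
  R_A = Pb²(3a+b)/L³ = 9·(15/2)²·(3·(5/2)+(15/2))/10³ = 243/32 kN
  M_A = Pab²/L² = 9·(5/2)·(15/2)²/10² = 405/32 kN·m
  R_B = Pa²(a+3b)/L³ = 9·(5/2)²·((5/2)+3·(15/2))/10³ = 45/32 kN
  M_B = -Pa²b/L² = -9·(5/2)²·(15/2)/10² = -135/32 kN·m
Load 2 — point force P=-20 kN at a=6 m (b=L-a=4):
  R_A = Pb²(3a+b)/L³ = (-20)·4²·(3·6+4)/10³ = -176/25 kN
  M_A = Pab²/L² = (-20)·6·4²/10² = -96/5 kN·m
  R_B = Pa²(a+3b)/L³ = (-20)·6²·(6+3·4)/10³ = -324/25 kN
  M_B = -Pa²b/L² = -(-20)·6²·4/10² = 144/5 kN·m
Load 3 — uniform load w=20 kN/m over full span:
  R_A = wL/2 = 20·10/2 = 100 kN
  M_A = wL²/12 = 20·10²/12 = 500/3 kN·m
  R_B = wL/2 = 20·10/2 = 100 kN
  M_B = -wL²/12 = -20·10²/12 = -500/3 kN·m
Load 4 — triangular load w₀=-17 kN/m (0→w₀ over full span):
  R_A = 3w₀L/20 = 3·(-17)·10/20 = -51/2 kN
  M_A = w₀L²/30 = (-17)·10²/30 = -170/3 kN·m
  R_B = 7w₀L/20 = 7·(-17)·10/20 = -119/2 kN
  M_B = -w₀L²/20 = -(-17)·10²/20 = 85 kN·m
Superposition: R_A = 60043/800 kN, M_A = 16553/160 kN·m, R_B = 23157/800 kN, M_B = -27401/480 kN·m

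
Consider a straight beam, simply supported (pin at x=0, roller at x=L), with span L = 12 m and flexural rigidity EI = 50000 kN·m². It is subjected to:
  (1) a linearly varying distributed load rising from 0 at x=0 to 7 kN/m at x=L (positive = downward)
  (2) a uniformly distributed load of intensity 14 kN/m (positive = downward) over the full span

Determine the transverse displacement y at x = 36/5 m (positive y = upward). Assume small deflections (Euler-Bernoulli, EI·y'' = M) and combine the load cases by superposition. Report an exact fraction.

Load 1 — triangular load w₀=7 kN/m (0→w₀ over full span):
  y_1 = -w₀x(7L⁴-10L²x²+3x⁴)/(360LEI) = -7·(36/5)·(7·12⁴-10·12²·(36/5)²+3·(36/5)⁴)/(360·12·50000) = -895104/48828125 m
Load 2 — uniform load w=14 kN/m over full span:
  y_2 = -wx(L³-2Lx²+x³)/(24EI) = -14·(36/5)·(12³-2·12·(36/5)²+(36/5)³)/(24·50000) = -140616/1953125 m
Superposition: y = Σ y_i = -4410504/48828125 m ≈ -0.090327 m

y(36/5) = -4410504/48828125 m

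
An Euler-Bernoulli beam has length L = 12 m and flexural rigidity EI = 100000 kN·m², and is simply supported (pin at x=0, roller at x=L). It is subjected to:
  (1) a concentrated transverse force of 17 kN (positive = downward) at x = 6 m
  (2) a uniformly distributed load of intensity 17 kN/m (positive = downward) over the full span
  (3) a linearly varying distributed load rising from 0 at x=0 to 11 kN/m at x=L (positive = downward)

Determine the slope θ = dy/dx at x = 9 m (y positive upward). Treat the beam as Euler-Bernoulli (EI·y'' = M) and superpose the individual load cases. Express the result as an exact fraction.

θ(9) = 196329/16000000 rad

Load 1 — point force P=17 kN at a=6 m (b=L-a=6):
  θ_1 = -Pa(2L²-6Lx+3x²+a²)/(6LEI)  [x>a] = -17·6·(2·12²-6·12·9+3·9²+6²)/(6·12·100000) = 459/400000 rad
Load 2 — uniform load w=17 kN/m over full span:
  θ_2 = -w(L³-6Lx²+4x³)/(24EI) = -17·(12³-6·12·9²+4·9³)/(24·100000) = 1683/200000 rad
Load 3 — triangular load w₀=11 kN/m (0→w₀ over full span):
  θ_3 = -w₀(7L⁴-30L²x²+15x⁴)/(360LEI) = -11·(7·12⁴-30·12²·9²+15·9⁴)/(360·12·100000) = 43329/16000000 rad
Superposition: θ = Σ θ_i = 196329/16000000 rad ≈ 0.012271 rad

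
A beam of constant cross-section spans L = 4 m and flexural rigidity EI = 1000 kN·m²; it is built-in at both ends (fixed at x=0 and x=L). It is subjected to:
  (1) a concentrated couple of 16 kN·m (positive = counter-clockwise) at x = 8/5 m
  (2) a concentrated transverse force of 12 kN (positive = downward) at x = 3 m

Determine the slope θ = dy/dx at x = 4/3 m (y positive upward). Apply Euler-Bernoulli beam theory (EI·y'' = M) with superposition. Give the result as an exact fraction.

Load 1 — applied couple M₀=16 kN·m at a=8/5 m (b=L-a=12/5):
  θ_1 = (R_Ax²/2 - M_Ax)/EI  [x≤a] with R_A=144/25, M_A=48/25 = ((144/25)·(4/3)²/2 - (48/25)·(4/3))/1000 = 8/3125 rad
Load 2 — point force P=12 kN at a=3 m (b=L-a=1):
  θ_2 = -Pb²x(2aL-(3a+b)x)/(2L³EI)  [x≤a] = -12·1²·(4/3)·(2·3·4-(3·3+1)·(4/3))/(2·4³·1000) = -1/750 rad
Superposition: θ = Σ θ_i = 23/18750 rad ≈ 0.001227 rad

θ(4/3) = 23/18750 rad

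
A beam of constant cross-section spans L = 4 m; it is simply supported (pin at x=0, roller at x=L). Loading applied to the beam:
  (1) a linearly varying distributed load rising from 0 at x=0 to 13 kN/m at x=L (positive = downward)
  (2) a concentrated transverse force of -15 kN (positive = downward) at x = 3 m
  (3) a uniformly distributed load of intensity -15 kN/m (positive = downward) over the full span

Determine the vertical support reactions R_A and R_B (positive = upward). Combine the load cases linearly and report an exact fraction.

Load 1 — triangular load w₀=13 kN/m (0→w₀ over full span):
  R_A = w₀L/6 = 13·4/6 = 26/3 kN
  R_B = w₀L/3 = 13·4/3 = 52/3 kN
Load 2 — point force P=-15 kN at a=3 m (b=L-a=1):
  R_A = Pb/L = (-15)·1/4 = -15/4 kN
  R_B = Pa/L = (-15)·3/4 = -45/4 kN
Load 3 — uniform load w=-15 kN/m over full span:
  R_A = wL/2 = (-15)·4/2 = -30 kN
  R_B = wL/2 = (-15)·4/2 = -30 kN
Superposition: R_A = -301/12 kN, R_B = -287/12 kN

R_A = -301/12 kN, R_B = -287/12 kN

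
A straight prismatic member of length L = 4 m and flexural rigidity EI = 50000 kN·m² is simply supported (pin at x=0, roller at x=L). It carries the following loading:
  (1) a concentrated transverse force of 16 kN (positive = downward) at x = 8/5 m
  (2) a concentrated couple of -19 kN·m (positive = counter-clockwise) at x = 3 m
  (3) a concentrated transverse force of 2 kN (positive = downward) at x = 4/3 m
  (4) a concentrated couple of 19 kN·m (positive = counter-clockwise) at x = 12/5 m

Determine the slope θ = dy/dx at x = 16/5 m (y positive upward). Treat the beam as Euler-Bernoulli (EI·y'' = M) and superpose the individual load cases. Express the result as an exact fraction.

Load 1 — point force P=16 kN at a=8/5 m (b=L-a=12/5):
  θ_1 = -Pa(2L²-6Lx+3x²+a²)/(6LEI)  [x>a] = -16·(8/5)·(2·4²-6·4·(16/5)+3·(16/5)²+(8/5)²)/(6·4·50000) = 96/390625 rad
Load 2 — applied couple M₀=-19 kN·m at a=3 m (b=L-a=1):
  θ_2 = (M₀x²/(2L)-M₀(x-a)+C₁)/EI  [x>a] with C₁=M₀(3b²-L²)/(6L)=247/24 = ((-19)·(16/5)²/(2·4)-(-19)·((16/5)-3)+(247/24))/50000 = -6137/30000000 rad
Load 3 — point force P=2 kN at a=4/3 m (b=L-a=8/3):
  θ_3 = -Pa(2L²-6Lx+3x²+a²)/(6LEI)  [x>a] = -2·(4/3)·(2·4²-6·4·(16/5)+3·(16/5)²+(4/3)²)/(6·4·50000) = 173/6328125 rad
Load 4 — applied couple M₀=19 kN·m at a=12/5 m (b=L-a=8/5):
  θ_4 = (M₀x²/(2L)-M₀(x-a)+C₁)/EI  [x>a] with C₁=M₀(3b²-L²)/(6L)=-494/75 = (19·(16/5)²/(2·4)-19·((16/5)-(12/5))+(-494/75))/50000 = 19/375000 rad
Superposition: θ = Σ θ_i = 482753/4050000000 rad ≈ 0.000119 rad

θ(16/5) = 482753/4050000000 rad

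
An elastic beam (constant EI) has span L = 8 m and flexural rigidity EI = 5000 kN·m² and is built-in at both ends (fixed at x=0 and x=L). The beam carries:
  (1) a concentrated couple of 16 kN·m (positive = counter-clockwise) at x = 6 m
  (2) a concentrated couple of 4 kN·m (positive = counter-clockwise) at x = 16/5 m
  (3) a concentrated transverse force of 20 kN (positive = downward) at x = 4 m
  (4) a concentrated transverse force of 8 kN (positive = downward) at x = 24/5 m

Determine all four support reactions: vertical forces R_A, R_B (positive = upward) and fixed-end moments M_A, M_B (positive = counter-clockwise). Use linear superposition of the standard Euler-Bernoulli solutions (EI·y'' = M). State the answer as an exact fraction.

Load 1 — applied couple M₀=16 kN·m at a=6 m (b=L-a=2):
  R_A = 6M₀ab/L³ = 6·16·6·2/8³ = 9/4 kN
  M_A = M₀b(2a-b)/L² = 16·2·(2·6-2)/8² = 5 kN·m
  R_B = -6M₀ab/L³ = -6·16·6·2/8³ = -9/4 kN
  M_B = M₀a(2b-a)/L² = 16·6·(2·2-6)/8² = -3 kN·m
Load 2 — applied couple M₀=4 kN·m at a=16/5 m (b=L-a=24/5):
  R_A = 6M₀ab/L³ = 6·4·(16/5)·(24/5)/8³ = 18/25 kN
  M_A = M₀b(2a-b)/L² = 4·(24/5)·(2·(16/5)-(24/5))/8² = 12/25 kN·m
  R_B = -6M₀ab/L³ = -6·4·(16/5)·(24/5)/8³ = -18/25 kN
  M_B = M₀a(2b-a)/L² = 4·(16/5)·(2·(24/5)-(16/5))/8² = 32/25 kN·m
Load 3 — point force P=20 kN at a=4 m (b=L-a=4):
  R_A = Pb²(3a+b)/L³ = 20·4²·(3·4+4)/8³ = 10 kN
  M_A = Pab²/L² = 20·4·4²/8² = 20 kN·m
  R_B = Pa²(a+3b)/L³ = 20·4²·(4+3·4)/8³ = 10 kN
  M_B = -Pa²b/L² = -20·4²·4/8² = -20 kN·m
Load 4 — point force P=8 kN at a=24/5 m (b=L-a=16/5):
  R_A = Pb²(3a+b)/L³ = 8·(16/5)²·(3·(24/5)+(16/5))/8³ = 352/125 kN
  M_A = Pab²/L² = 8·(24/5)·(16/5)²/8² = 768/125 kN·m
  R_B = Pa²(a+3b)/L³ = 8·(24/5)²·((24/5)+3·(16/5))/8³ = 648/125 kN
  M_B = -Pa²b/L² = -8·(24/5)²·(16/5)/8² = -1152/125 kN·m
Superposition: R_A = 7893/500 kN, M_A = 3953/125 kN·m, R_B = 6107/500 kN, M_B = -3867/125 kN·m

R_A = 7893/500 kN, M_A = 3953/125 kN·m, R_B = 6107/500 kN, M_B = -3867/125 kN·m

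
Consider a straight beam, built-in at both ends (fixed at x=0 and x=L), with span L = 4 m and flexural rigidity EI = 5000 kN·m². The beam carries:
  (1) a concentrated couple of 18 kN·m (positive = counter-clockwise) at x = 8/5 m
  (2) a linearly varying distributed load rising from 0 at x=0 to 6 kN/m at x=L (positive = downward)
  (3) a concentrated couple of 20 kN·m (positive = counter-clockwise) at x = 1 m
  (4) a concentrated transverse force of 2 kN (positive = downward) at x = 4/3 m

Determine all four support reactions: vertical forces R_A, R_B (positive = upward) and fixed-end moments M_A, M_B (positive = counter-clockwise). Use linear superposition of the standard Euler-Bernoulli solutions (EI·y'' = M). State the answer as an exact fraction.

R_A = 92807/5400 kN, M_A = 7547/2700 kN·m, R_B = -17207/5400 kN, M_B = 17867/2700 kN·m

Load 1 — applied couple M₀=18 kN·m at a=8/5 m (b=L-a=12/5):
  R_A = 6M₀ab/L³ = 6·18·(8/5)·(12/5)/4³ = 162/25 kN
  M_A = M₀b(2a-b)/L² = 18·(12/5)·(2·(8/5)-(12/5))/4² = 54/25 kN·m
  R_B = -6M₀ab/L³ = -6·18·(8/5)·(12/5)/4³ = -162/25 kN
  M_B = M₀a(2b-a)/L² = 18·(8/5)·(2·(12/5)-(8/5))/4² = 144/25 kN·m
Load 2 — triangular load w₀=6 kN/m (0→w₀ over full span):
  R_A = 3w₀L/20 = 3·6·4/20 = 18/5 kN
  M_A = w₀L²/30 = 6·4²/30 = 16/5 kN·m
  R_B = 7w₀L/20 = 7·6·4/20 = 42/5 kN
  M_B = -w₀L²/20 = -6·4²/20 = -24/5 kN·m
Load 3 — applied couple M₀=20 kN·m at a=1 m (b=L-a=3):
  R_A = 6M₀ab/L³ = 6·20·1·3/4³ = 45/8 kN
  M_A = M₀b(2a-b)/L² = 20·3·(2·1-3)/4² = -15/4 kN·m
  R_B = -6M₀ab/L³ = -6·20·1·3/4³ = -45/8 kN
  M_B = M₀a(2b-a)/L² = 20·1·(2·3-1)/4² = 25/4 kN·m
Load 4 — point force P=2 kN at a=4/3 m (b=L-a=8/3):
  R_A = Pb²(3a+b)/L³ = 2·(8/3)²·(3·(4/3)+(8/3))/4³ = 40/27 kN
  M_A = Pab²/L² = 2·(4/3)·(8/3)²/4² = 32/27 kN·m
  R_B = Pa²(a+3b)/L³ = 2·(4/3)²·((4/3)+3·(8/3))/4³ = 14/27 kN
  M_B = -Pa²b/L² = -2·(4/3)²·(8/3)/4² = -16/27 kN·m
Superposition: R_A = 92807/5400 kN, M_A = 7547/2700 kN·m, R_B = -17207/5400 kN, M_B = 17867/2700 kN·m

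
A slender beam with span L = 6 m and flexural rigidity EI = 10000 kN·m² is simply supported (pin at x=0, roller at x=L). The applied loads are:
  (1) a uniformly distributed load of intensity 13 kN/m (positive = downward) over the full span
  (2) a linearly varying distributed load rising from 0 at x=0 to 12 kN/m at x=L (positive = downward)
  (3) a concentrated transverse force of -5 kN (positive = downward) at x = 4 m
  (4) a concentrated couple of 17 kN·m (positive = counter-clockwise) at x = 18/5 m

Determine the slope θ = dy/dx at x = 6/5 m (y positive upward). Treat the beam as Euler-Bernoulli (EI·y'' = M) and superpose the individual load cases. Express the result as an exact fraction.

Load 1 — uniform load w=13 kN/m over full span:
  θ_1 = -w(L³-6Lx²+4x³)/(24EI) = -13·(6³-6·6·(6/5)²+4·(6/5)³)/(24·10000) = -11583/1250000 rad
Load 2 — triangular load w₀=12 kN/m (0→w₀ over full span):
  θ_2 = -w₀(7L⁴-30L²x²+15x⁴)/(360LEI) = -12·(7·6⁴-30·6²·(6/5)²+15·(6/5)⁴)/(360·6·10000) = -1638/390625 rad
Load 3 — point force P=-5 kN at a=4 m (b=L-a=2):
  θ_3 = -Pb(L²-b²-3x²)/(6LEI)  [x≤a] = -(-5)·2·(6²-2²-3·(6/5)²)/(6·6·10000) = 173/225000 rad
Load 4 — applied couple M₀=17 kN·m at a=18/5 m (b=L-a=12/5):
  θ_4 = (M₀x²/(2L)+C₁)/EI  [x≤a] with C₁=M₀(3b²-L²)/(6L)=-221/25 = (17·(6/5)²/(2·6)+(-221/25))/10000 = -17/25000 rad
Superposition: θ = Σ θ_i = -752107/56250000 rad ≈ -0.013371 rad

θ(6/5) = -752107/56250000 rad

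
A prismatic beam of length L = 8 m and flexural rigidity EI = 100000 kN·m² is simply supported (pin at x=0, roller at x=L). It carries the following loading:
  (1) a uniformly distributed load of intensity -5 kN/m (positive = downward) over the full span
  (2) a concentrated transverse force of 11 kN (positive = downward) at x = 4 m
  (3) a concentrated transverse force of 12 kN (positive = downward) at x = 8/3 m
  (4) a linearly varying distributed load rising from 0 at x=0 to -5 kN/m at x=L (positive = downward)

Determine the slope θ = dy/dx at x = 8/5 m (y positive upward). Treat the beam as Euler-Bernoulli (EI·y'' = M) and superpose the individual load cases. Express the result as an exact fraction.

θ(8/5) = 43679/84375000 rad

Load 1 — uniform load w=-5 kN/m over full span:
  θ_1 = -w(L³-6Lx²+4x³)/(24EI) = -(-5)·(8³-6·8·(8/5)²+4·(8/5)³)/(24·100000) = 66/78125 rad
Load 2 — point force P=11 kN at a=4 m (b=L-a=4):
  θ_2 = -Pb(L²-b²-3x²)/(6LEI)  [x≤a] = -11·4·(8²-4²-3·(8/5)²)/(6·8·100000) = -231/625000 rad
Load 3 — point force P=12 kN at a=8/3 m (b=L-a=16/3):
  θ_3 = -Pb(L²-b²-3x²)/(6LEI)  [x≤a] = -12·(16/3)·(8²-(16/3)²-3·(8/5)²)/(6·8·100000) = -784/2109375 rad
Load 4 — triangular load w₀=-5 kN/m (0→w₀ over full span):
  θ_4 = -w₀(7L⁴-30L²x²+15x⁴)/(360LEI) = -(-5)·(7·8⁴-30·8²·(8/5)²+15·(8/5)⁴)/(360·8·100000) = 1456/3515625 rad
Superposition: θ = Σ θ_i = 43679/84375000 rad ≈ 0.000518 rad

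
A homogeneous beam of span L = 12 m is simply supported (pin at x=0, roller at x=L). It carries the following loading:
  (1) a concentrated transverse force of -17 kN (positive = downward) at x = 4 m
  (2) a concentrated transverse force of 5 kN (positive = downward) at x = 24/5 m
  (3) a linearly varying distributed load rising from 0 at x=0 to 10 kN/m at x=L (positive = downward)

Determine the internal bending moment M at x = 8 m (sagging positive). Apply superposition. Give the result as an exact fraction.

Load 1 — point force P=-17 kN at a=4 m (b=L-a=8):
  M_1 = Pa(L-x)/L  [x>a] = (-17)·4·(12-8)/12 = -68/3 kN·m
Load 2 — point force P=5 kN at a=24/5 m (b=L-a=36/5):
  M_2 = Pa(L-x)/L  [x>a] = 5·(24/5)·(12-8)/12 = 8 kN·m
Load 3 — triangular load w₀=10 kN/m (0→w₀ over full span):
  M_3 = w₀Lx/6 - w₀x³/(6L) = 10·12·8/6 - 10·8³/(6·12) = 800/9 kN·m
Superposition: M = Σ M_i = 668/9 kN·m ≈ 74.222222 kN·m

M(8) = 668/9 kN·m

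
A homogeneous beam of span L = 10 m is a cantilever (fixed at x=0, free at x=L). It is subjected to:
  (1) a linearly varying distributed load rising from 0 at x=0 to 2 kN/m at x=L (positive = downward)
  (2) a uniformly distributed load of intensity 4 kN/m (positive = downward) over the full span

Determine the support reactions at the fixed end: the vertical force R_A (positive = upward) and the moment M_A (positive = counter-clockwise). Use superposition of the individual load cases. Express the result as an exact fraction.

R_A = 50 kN, M_A = 800/3 kN·m

Load 1 — triangular load w₀=2 kN/m (0→w₀ over full span):
  R_A = w₀L/2 = 2·10/2 = 10 kN
  M_A = w₀L²/3 = 2·10²/3 = 200/3 kN·m
Load 2 — uniform load w=4 kN/m over full span:
  R_A = wL = 4·10 = 40 kN
  M_A = wL²/2 = 4·10²/2 = 200 kN·m
Superposition: R_A = 50 kN, M_A = 800/3 kN·m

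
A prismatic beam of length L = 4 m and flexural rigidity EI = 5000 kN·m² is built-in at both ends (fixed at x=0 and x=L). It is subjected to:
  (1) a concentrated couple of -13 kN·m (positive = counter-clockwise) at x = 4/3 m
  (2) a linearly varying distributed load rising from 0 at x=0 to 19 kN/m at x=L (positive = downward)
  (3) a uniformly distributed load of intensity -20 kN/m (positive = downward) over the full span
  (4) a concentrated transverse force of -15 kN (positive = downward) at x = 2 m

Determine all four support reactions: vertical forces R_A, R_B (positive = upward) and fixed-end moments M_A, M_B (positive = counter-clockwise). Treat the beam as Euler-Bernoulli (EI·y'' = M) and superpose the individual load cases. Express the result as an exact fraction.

Load 1 — applied couple M₀=-13 kN·m at a=4/3 m (b=L-a=8/3):
  R_A = 6M₀ab/L³ = 6·(-13)·(4/3)·(8/3)/4³ = -13/3 kN
  M_A = M₀b(2a-b)/L² = (-13)·(8/3)·(2·(4/3)-(8/3))/4² = 0 kN·m
  R_B = -6M₀ab/L³ = -6·(-13)·(4/3)·(8/3)/4³ = 13/3 kN
  M_B = M₀a(2b-a)/L² = (-13)·(4/3)·(2·(8/3)-(4/3))/4² = -13/3 kN·m
Load 2 — triangular load w₀=19 kN/m (0→w₀ over full span):
  R_A = 3w₀L/20 = 3·19·4/20 = 57/5 kN
  M_A = w₀L²/30 = 19·4²/30 = 152/15 kN·m
  R_B = 7w₀L/20 = 7·19·4/20 = 133/5 kN
  M_B = -w₀L²/20 = -19·4²/20 = -76/5 kN·m
Load 3 — uniform load w=-20 kN/m over full span:
  R_A = wL/2 = (-20)·4/2 = -40 kN
  M_A = wL²/12 = (-20)·4²/12 = -80/3 kN·m
  R_B = wL/2 = (-20)·4/2 = -40 kN
  M_B = -wL²/12 = -(-20)·4²/12 = 80/3 kN·m
Load 4 — point force P=-15 kN at a=2 m (b=L-a=2):
  R_A = Pb²(3a+b)/L³ = (-15)·2²·(3·2+2)/4³ = -15/2 kN
  M_A = Pab²/L² = (-15)·2·2²/4² = -15/2 kN·m
  R_B = Pa²(a+3b)/L³ = (-15)·2²·(2+3·2)/4³ = -15/2 kN
  M_B = -Pa²b/L² = -(-15)·2²·2/4² = 15/2 kN·m
Superposition: R_A = -1213/30 kN, M_A = -721/30 kN·m, R_B = -497/30 kN, M_B = 439/30 kN·m

R_A = -1213/30 kN, M_A = -721/30 kN·m, R_B = -497/30 kN, M_B = 439/30 kN·m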